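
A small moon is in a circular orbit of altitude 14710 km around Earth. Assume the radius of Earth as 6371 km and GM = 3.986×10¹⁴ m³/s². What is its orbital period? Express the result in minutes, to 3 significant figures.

T ≈ 508 minutes

r = 6371 + 14710 = 21081 km = 2.1081×10⁷ m.
Kepler's third law: T = 2π√(r³/μ) = 2π√((2.108×10⁷)³ / 3.986×10¹⁴).
r³/μ = 2.350×10⁷ s², so T = 2π × 4.848×10³ = 3.046×10⁴ s.
Converting: 3.046×10⁴ s ÷ 60.00 = 507.7 minutes.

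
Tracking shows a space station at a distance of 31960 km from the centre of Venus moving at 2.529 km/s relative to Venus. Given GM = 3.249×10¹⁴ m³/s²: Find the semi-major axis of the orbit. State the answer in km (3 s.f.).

a ≈ 23300 km

r = 3.196×10⁷ m.
Specific orbital energy ε = v²/2 − μ/r = (2529)²/2 − 3.249×10¹⁴/3.196×10⁷ = -6.968×10⁶ J/kg.
Since ε = −μ/(2a), a = −μ/(2ε) = 2.331×10⁷ m = 23314 km.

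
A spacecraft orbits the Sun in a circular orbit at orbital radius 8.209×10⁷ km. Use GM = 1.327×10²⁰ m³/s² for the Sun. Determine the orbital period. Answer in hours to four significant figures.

r = 8.209×10⁷ km = 8.209×10¹⁰ m.
Kepler's third law: T = 2π√(r³/μ) = 2π√((8.209×10¹⁰)³ / 1.327×10²⁰).
r³/μ = 4.169×10¹² s², so T = 2π × 2.042×10⁶ = 1.283×10⁷ s.
Converting: 1.283×10⁷ s ÷ 3600 = 3564 hours.

T ≈ 3564 hours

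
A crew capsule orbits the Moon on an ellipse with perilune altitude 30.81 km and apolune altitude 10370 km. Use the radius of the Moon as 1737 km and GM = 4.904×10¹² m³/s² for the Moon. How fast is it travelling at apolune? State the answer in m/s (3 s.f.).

v ≈ 321 m/s

r_p = 1737 + 30.81 = 1767.8 km = 1.7678×10⁶ m.
r_a = 1737 + 10370 = 12107 km = 1.2107×10⁷ m.
Semi-major axis a = (r_p + r_a)/2 = 6937.4 km = 6.937×10⁶ m.
Vis-viva: v² = μ(2/r − 1/a) = 4.904×10¹² × (1.652×10⁻⁷ − 1.441×10⁻⁷) = 1.032×10⁵ m²/s².
v = 321.3 m/s.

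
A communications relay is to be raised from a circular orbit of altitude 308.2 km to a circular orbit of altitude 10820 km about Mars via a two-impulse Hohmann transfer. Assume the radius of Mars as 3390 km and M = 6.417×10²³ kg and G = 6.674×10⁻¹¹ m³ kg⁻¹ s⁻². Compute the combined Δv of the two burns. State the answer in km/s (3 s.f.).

μ = GM = 6.674×10⁻¹¹ × 6.417×10²³ = 4.283×10¹³ m³/s².
r₁ = 3390 + 308.2 = 3698.2 km = 3.6982×10⁶ m.
r₂ = 3390 + 10820 = 14210 km = 1.4210×10⁷ m.
Transfer ellipse a_t = (r₁ + r₂)/2 = 8.954×10⁶ m.
At r₁: circular v_c1 = √(μ/r₁) = 3403 m/s; transfer-periapsis v_p = √[μ(2/r₁ − 1/a_t)] = 4287 m/s.
Δv₁ = v_p − v_c1 = 884.0 m/s.
At r₂: circular v_c2 = √(μ/r₂) = 1736 m/s; transfer-apoapsis v_a = √[μ(2/r₂ − 1/a_t)] = 1116 m/s.
Δv₂ = v_c2 − v_a = 620.4 m/s.
Total Δv = Δv₁ + Δv₂ = 1504 m/s = 1.504 km/s.

Δv_total ≈ 1.50 km/s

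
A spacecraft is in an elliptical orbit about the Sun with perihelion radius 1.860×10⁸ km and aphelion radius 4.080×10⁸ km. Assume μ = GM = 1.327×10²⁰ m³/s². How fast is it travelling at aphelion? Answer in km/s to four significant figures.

Semi-major axis a = (r_p + r_a)/2 = 2.9700×10⁸ km = 2.970×10¹¹ m.
Vis-viva: v² = μ(2/r − 1/a) = 1.327×10²⁰ × (4.902×10⁻¹² − 3.367×10⁻¹²) = 2.037×10⁸ m²/s².
v = 14270 m/s = 14.27 km/s.

v ≈ 14.27 km/s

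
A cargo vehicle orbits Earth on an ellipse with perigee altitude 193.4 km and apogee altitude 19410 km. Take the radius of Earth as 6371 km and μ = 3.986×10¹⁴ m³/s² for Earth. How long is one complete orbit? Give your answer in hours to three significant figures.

r_p = 6371 + 193.4 = 6564.4 km = 6.5644×10⁶ m.
r_a = 6371 + 19410 = 25781 km = 2.5781×10⁷ m.
Semi-major axis a = (r_p + r_a)/2 = (6564.4 + 25781)/2 = 16173 km = 1.617×10⁷ m.
By Kepler's third law T = 2π√(a³/μ) = 2π × 3.258×10³ = 2.047×10⁴ s.
= 5.686 hours.

T ≈ 5.69 hours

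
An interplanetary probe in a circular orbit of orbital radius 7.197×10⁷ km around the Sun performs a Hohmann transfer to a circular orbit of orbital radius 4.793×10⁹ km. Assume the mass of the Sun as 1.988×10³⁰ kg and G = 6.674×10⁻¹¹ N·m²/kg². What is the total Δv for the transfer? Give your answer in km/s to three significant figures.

Δv_total ≈ 21.7 km/s

μ = GM = 6.674×10⁻¹¹ × 1.988×10³⁰ = 1.327×10²⁰ m³/s².
r₁ = 7.197×10⁷ km = 7.197×10¹⁰ m.
r₂ = 4.793×10⁹ km = 4.793×10¹² m.
Transfer ellipse a_t = (r₁ + r₂)/2 = 2.432×10¹² m.
At r₁: circular v_c1 = √(μ/r₁) = 42940 m/s; transfer-perihelion v_p = √[μ(2/r₁ − 1/a_t)] = 60270 m/s.
Δv₁ = v_p − v_c1 = 17330 m/s.
At r₂: circular v_c2 = √(μ/r₂) = 5261 m/s; transfer-aphelion v_a = √[μ(2/r₂ − 1/a_t)] = 905.0 m/s.
Δv₂ = v_c2 − v_a = 4356 m/s.
Total Δv = Δv₁ + Δv₂ = 21690 m/s = 21.69 km/s.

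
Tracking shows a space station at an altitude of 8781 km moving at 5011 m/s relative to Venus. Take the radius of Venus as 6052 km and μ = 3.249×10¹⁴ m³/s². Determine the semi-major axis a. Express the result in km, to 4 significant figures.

r = 6052 + 8781 = 14833 km = 1.483×10⁷ m.
Vis-viva rearranged: 1/a = 2/r − v²/μ = 1.348×10⁻⁷ − 7.729×10⁻⁸ = 5.755×10⁻⁸ m⁻¹.
a = 1.738×10⁷ m = 17377 km.

a ≈ 17380 km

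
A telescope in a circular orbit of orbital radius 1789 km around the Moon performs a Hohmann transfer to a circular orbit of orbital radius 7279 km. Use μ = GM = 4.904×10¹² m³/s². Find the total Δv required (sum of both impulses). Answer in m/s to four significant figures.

r₁ = 1789 km = 1.789×10⁶ m.
r₂ = 7279 km = 7.279×10⁶ m.
Transfer ellipse a_t = (r₁ + r₂)/2 = 4.534×10⁶ m.
At r₁: circular v_c1 = √(μ/r₁) = 1656 m/s; transfer-perilune v_p = √[μ(2/r₁ − 1/a_t)] = 2098 m/s.
Δv₁ = v_p − v_c1 = 442.1 m/s.
At r₂: circular v_c2 = √(μ/r₂) = 820.8 m/s; transfer-apolune v_a = √[μ(2/r₂ − 1/a_t)] = 515.6 m/s.
Δv₂ = v_c2 − v_a = 305.2 m/s.
Total Δv = Δv₁ + Δv₂ = 747.4 m/s.

Δv_total ≈ 747.4 m/s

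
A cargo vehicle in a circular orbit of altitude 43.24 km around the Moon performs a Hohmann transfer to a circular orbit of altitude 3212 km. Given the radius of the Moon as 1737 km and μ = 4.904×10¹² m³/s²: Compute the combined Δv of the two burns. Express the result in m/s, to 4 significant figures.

Δv_total ≈ 624.6 m/s

r₁ = 1737 + 43.24 = 1780.2 km = 1.7802×10⁶ m.
r₂ = 1737 + 3212 = 4949.0 km = 4.9490×10⁶ m.
Transfer ellipse a_t = (r₁ + r₂)/2 = 3.365×10⁶ m.
At r₁: circular v_c1 = √(μ/r₁) = 1660 m/s; transfer-perilune v_p = √[μ(2/r₁ − 1/a_t)] = 2013 m/s.
Δv₁ = v_p − v_c1 = 353.2 m/s.
At r₂: circular v_c2 = √(μ/r₂) = 995.4 m/s; transfer-apolune v_a = √[μ(2/r₂ − 1/a_t)] = 724.1 m/s.
Δv₂ = v_c2 − v_a = 271.4 m/s.
Total Δv = Δv₁ + Δv₂ = 624.6 m/s.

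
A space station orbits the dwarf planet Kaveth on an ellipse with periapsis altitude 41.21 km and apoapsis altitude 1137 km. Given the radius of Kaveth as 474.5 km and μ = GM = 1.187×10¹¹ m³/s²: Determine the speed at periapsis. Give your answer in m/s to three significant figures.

r_p = 474.5 + 41.21 = 515.71 km = 5.1571×10⁵ m.
r_a = 474.5 + 1137 = 1611.5 km = 1.6115×10⁶ m.
Semi-major axis a = (r_p + r_a)/2 = 1063.6 km = 1.064×10⁶ m.
Vis-viva: v² = μ(2/r − 1/a) = 1.187×10¹¹ × (3.878×10⁻⁶ − 9.402×10⁻⁷) = 3.487×10⁵ m²/s².
v = 590.5 m/s.

v ≈ 591 m/s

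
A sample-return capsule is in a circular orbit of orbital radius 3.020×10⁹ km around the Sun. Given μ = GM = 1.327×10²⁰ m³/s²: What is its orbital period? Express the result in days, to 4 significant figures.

T ≈ 33130 days

r = 3.020×10⁹ km = 3.020×10¹² m.
Kepler's third law: T = 2π√(r³/μ) = 2π√((3.020×10¹²)³ / 1.327×10²⁰).
r³/μ = 2.076×10¹⁷ s², so T = 2π × 4.556×10⁸ = 2.863×10⁹ s.
Converting: 2.863×10⁹ s ÷ 86400 = 33130 days.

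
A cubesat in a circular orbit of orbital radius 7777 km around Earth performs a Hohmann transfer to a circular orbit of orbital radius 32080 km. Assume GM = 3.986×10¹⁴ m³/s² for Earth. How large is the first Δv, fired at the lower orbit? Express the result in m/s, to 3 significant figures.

Δv ≈ 1920 m/s

r₁ = 7777 km = 7.777×10⁶ m.
r₂ = 32080 km = 3.208×10⁷ m.
Transfer ellipse a_t = (r₁ + r₂)/2 = 1.993×10⁷ m.
At r₁: circular v_c1 = √(μ/r₁) = 7159 m/s; transfer-perigee v_p = √[μ(2/r₁ − 1/a_t)] = 9083 m/s.
Δv₁ = v_p − v_c1 = 1924 m/s.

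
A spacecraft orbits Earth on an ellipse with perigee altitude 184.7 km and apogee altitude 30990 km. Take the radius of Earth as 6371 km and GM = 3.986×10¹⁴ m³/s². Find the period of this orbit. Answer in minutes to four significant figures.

T ≈ 539.7 minutes

r_p = 6371 + 184.7 = 6555.7 km = 6.5557×10⁶ m.
r_a = 6371 + 30990 = 37361 km = 3.7361×10⁷ m.
Semi-major axis a = (r_p + r_a)/2 = (6555.7 + 37361)/2 = 21958 km = 2.196×10⁷ m.
By Kepler's third law T = 2π√(a³/μ) = 2π × 5.154×10³ = 3.238×10⁴ s.
= 539.7 minutes.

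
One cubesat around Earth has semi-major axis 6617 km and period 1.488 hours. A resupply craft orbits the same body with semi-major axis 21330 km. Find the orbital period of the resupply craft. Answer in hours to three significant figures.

Kepler's third law: T² ∝ a³, so T₂ = T₁ (a₂/a₁)^(3/2).
a₂/a₁ = 3.224, (a₂/a₁)^(3/2) = 5.788.
T₂ = 1.488 × 5.788 = 8.612 hours.

T₂ ≈ 8.61 hours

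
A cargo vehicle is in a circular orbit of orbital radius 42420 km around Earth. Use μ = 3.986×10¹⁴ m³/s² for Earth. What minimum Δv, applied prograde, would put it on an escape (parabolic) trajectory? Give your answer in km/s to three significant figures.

Δv ≈ 1.27 km/s

r = 42420 km = 4.242×10⁷ m.
Circular speed v_c = √(μ/r) = 3065 m/s.
Escape speed v_esc = √(2μ/r) = √2 × v_c = 4335 m/s.
Δv = v_esc − v_c = 1270 m/s = 1.270 km/s.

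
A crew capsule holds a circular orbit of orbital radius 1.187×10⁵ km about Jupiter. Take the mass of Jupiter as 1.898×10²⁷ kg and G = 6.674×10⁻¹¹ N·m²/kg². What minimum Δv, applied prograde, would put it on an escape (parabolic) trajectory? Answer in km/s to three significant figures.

Δv ≈ 13.5 km/s

μ = GM = 6.674×10⁻¹¹ × 1.898×10²⁷ = 1.267×10¹⁷ m³/s².
r = 1.187×10⁵ km = 1.187×10⁸ m.
Circular speed v_c = √(μ/r) = 32670 m/s.
Escape speed v_esc = √(2μ/r) = √2 × v_c = 46200 m/s.
Δv = v_esc − v_c = 13530 m/s = 13.53 km/s.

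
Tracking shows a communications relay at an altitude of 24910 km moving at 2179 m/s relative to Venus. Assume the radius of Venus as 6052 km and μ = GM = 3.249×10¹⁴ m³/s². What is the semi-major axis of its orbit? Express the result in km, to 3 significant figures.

r = 6052 + 24910 = 30962 km = 3.096×10⁷ m.
Specific orbital energy ε = v²/2 − μ/r = (2179)²/2 − 3.249×10¹⁴/3.096×10⁷ = -8.119×10⁶ J/kg.
Since ε = −μ/(2a), a = −μ/(2ε) = 2.001×10⁷ m = 20007 km.

a ≈ 20000 km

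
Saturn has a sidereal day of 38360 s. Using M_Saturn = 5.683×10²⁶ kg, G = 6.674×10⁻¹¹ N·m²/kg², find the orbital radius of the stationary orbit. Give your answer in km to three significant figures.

r_sync ≈ 1.12×10⁵ km

μ = GM = 6.674×10⁻¹¹ × 5.683×10²⁶ = 3.793×10¹⁶ m³/s².
A synchronous orbit has period T, so by Kepler's third law a = (μT²/4π²)^(1/3).
μT²/4π² = 3.793×10¹⁶ × (3.836×10⁴)² / 39.48 = 1.414×10²⁴ m³.
a = 1.122×10⁸ m = 1.1223×10⁵ km.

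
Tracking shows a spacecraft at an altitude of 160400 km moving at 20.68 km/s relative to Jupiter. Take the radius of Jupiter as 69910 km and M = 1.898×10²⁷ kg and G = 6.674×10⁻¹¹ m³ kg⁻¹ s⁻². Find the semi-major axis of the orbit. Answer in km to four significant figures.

μ = GM = 6.674×10⁻¹¹ × 1.898×10²⁷ = 1.267×10¹⁷ m³/s².
r = 69910 + 160400 = 2.3031×10⁵ km = 2.303×10⁸ m.
Vis-viva rearranged: 1/a = 2/r − v²/μ = 8.684×10⁻⁹ − 3.376×10⁻⁹ = 5.308×10⁻⁹ m⁻¹.
a = 1.884×10⁸ m = 1.8840×10⁵ km.

a ≈ 1.884×10⁵ km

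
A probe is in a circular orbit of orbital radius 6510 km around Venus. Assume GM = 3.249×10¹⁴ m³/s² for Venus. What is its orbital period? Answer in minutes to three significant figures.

T ≈ 96.5 minutes

r = 6510 km = 6.510×10⁶ m.
Kepler's third law: T = 2π√(r³/μ) = 2π√((6.510×10⁶)³ / 3.249×10¹⁴).
r³/μ = 8.492×10⁵ s², so T = 2π × 9.215×10² = 5.790×10³ s.
Converting: 5.790×10³ s ÷ 60.00 = 96.50 minutes.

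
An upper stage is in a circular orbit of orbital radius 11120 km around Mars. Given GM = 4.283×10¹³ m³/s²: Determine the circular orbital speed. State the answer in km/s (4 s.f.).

r = 11120 km = 1.112×10⁷ m.
For a circular orbit v = √(μ/r) = √(4.283×10¹³ / 1.112×10⁷) = √(3.852×10⁶) = 1963 m/s.
That is 1.963 km/s.

v ≈ 1.963 km/s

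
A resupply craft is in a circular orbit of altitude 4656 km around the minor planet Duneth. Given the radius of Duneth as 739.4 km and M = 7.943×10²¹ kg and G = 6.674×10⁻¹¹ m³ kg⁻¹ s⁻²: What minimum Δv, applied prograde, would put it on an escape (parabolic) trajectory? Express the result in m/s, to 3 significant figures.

μ = GM = 6.674×10⁻¹¹ × 7.943×10²¹ = 5.301×10¹¹ m³/s².
r = 739.4 + 4656 = 5395.4 km = 5.3954×10⁶ m.
Circular speed v_c = √(μ/r) = 313.5 m/s.
Escape speed v_esc = √(2μ/r) = √2 × v_c = 443.3 m/s.
Δv = v_esc − v_c = 129.8 m/s.

Δv ≈ 130 m/s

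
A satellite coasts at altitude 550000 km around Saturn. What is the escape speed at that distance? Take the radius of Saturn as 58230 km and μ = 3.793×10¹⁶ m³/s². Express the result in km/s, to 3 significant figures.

v_esc ≈ 11.2 km/s

r = 58230 + 550000 = 608230 km = 6.0823×10⁸ m.
Escape speed v_esc = √(2μ/r) = √(2 × 3.793×10¹⁶ / 6.082×10⁸) = √(1.247×10⁸) = 11170 m/s.
= 11.17 km/s.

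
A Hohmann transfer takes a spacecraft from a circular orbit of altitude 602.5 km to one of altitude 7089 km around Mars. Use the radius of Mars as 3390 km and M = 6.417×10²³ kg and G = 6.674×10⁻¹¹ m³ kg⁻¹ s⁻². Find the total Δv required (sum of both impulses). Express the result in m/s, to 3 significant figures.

μ = GM = 6.674×10⁻¹¹ × 6.417×10²³ = 4.283×10¹³ m³/s².
r₁ = 3390 + 602.5 = 3992.5 km = 3.9925×10⁶ m.
r₂ = 3390 + 7089 = 10479 km = 1.0479×10⁷ m.
Transfer ellipse a_t = (r₁ + r₂)/2 = 7.236×10⁶ m.
At r₁: circular v_c1 = √(μ/r₁) = 3275 m/s; transfer-periapsis v_p = √[μ(2/r₁ − 1/a_t)] = 3941 m/s.
Δv₁ = v_p − v_c1 = 666.2 m/s.
At r₂: circular v_c2 = √(μ/r₂) = 2022 m/s; transfer-apoapsis v_a = √[μ(2/r₂ − 1/a_t)] = 1502 m/s.
Δv₂ = v_c2 − v_a = 519.9 m/s.
Total Δv = Δv₁ + Δv₂ = 1186 m/s.

Δv_total ≈ 1190 m/s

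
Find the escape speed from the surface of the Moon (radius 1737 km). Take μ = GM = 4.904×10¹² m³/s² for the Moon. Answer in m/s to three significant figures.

v_esc ≈ 2380 m/s

r = R = 1.737×10⁶ m.
Escape speed v_esc = √(2μ/r) = √(2 × 4.904×10¹² / 1.737×10⁶) = √(5.647×10⁶) = 2376 m/s.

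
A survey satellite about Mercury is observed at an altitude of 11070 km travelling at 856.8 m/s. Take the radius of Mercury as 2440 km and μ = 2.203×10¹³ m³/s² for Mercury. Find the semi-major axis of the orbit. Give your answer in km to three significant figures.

a ≈ 8720 km

r = 2440 + 11070 = 13510 km = 1.351×10⁷ m.
Vis-viva rearranged: 1/a = 2/r − v²/μ = 1.480×10⁻⁷ − 3.332×10⁻⁸ = 1.147×10⁻⁷ m⁻¹.
a = 8.717×10⁶ m = 8717.2 km.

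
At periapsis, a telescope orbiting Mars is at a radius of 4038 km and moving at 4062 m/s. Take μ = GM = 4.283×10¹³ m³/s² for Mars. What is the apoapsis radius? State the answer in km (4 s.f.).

r_p = 4.038×10⁶ m.
Specific energy ε = v²/2 − μ/r = -2.357×10⁶ J/kg, so a = −μ/(2ε) = 9.086×10⁶ m.
The apsides satisfy r_p + r_a = 2a, so the apoapsis radius is 2a − r_p = 1.413×10⁷ m = 14135 km.

apoapsis radius ≈ 14130 km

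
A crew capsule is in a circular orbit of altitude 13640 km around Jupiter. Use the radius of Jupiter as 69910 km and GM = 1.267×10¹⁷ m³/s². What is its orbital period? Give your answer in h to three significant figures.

r = 69910 + 13640 = 83550 km = 8.3550×10⁷ m.
Kepler's third law: T = 2π√(r³/μ) = 2π√((8.355×10⁷)³ / 1.267×10¹⁷).
r³/μ = 4.603×10⁶ s², so T = 2π × 2.146×10³ = 1.348×10⁴ s.
Converting: 1.348×10⁴ s ÷ 3600 = 3.745 h.

T ≈ 3.74 h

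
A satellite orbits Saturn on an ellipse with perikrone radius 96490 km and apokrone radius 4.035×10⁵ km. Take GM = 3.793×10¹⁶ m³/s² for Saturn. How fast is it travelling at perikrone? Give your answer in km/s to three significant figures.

v ≈ 25.2 km/s

Semi-major axis a = (r_p + r_a)/2 = 2.5000×10⁵ km = 2.500×10⁸ m.
Vis-viva: v² = μ(2/r − 1/a) = 3.793×10¹⁶ × (2.073×10⁻⁸ − 4.000×10⁻⁹) = 6.345×10⁸ m²/s².
v = 25190 m/s = 25.19 km/s.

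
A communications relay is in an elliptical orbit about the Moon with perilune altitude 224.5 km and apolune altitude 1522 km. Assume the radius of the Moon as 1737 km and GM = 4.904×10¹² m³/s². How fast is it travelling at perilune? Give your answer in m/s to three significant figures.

v ≈ 1770 m/s

r_p = 1737 + 224.5 = 1961.5 km = 1.9615×10⁶ m.
r_a = 1737 + 1522 = 3259.0 km = 3.2590×10⁶ m.
Semi-major axis a = (r_p + r_a)/2 = 2610.2 km = 2.610×10⁶ m.
Vis-viva: v² = μ(2/r − 1/a) = 4.904×10¹² × (1.020×10⁻⁶ − 3.831×10⁻⁷) = 3.122×10⁶ m²/s².
v = 1767 m/s.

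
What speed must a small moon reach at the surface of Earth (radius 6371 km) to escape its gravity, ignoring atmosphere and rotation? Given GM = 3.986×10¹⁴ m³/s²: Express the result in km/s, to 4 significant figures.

r = R = 6.371×10⁶ m.
Escape speed v_esc = √(2μ/r) = √(2 × 3.986×10¹⁴ / 6.371×10⁶) = √(1.251×10⁸) = 11190 m/s.
= 11.19 km/s.

v_esc ≈ 11.19 km/s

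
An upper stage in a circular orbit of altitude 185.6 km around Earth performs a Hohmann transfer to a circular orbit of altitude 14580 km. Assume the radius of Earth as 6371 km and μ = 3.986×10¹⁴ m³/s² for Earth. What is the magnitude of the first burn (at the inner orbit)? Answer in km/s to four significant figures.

Δv ≈ 1.826 km/s

r₁ = 6371 + 185.6 = 6556.6 km = 6.5566×10⁶ m.
r₂ = 6371 + 14580 = 20951 km = 2.0951×10⁷ m.
Transfer ellipse a_t = (r₁ + r₂)/2 = 1.375×10⁷ m.
At r₁: circular v_c1 = √(μ/r₁) = 7797 m/s; transfer-perigee v_p = √[μ(2/r₁ − 1/a_t)] = 9623 m/s.
Δv₁ = v_p − v_c1 = 1826 m/s.
= 1.826 km/s.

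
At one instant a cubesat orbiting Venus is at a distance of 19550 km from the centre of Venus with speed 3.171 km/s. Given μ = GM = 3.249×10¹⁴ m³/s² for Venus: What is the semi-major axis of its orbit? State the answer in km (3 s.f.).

r = 1.955×10⁷ m.
Specific orbital energy ε = v²/2 − μ/r = (3171)²/2 − 3.249×10¹⁴/1.955×10⁷ = -1.159×10⁷ J/kg.
Since ε = −μ/(2a), a = −μ/(2ε) = 1.401×10⁷ m = 14015 km.

a ≈ 14000 km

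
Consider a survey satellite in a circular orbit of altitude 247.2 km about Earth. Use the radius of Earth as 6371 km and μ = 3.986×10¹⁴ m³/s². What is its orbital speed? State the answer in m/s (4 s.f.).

v ≈ 7761 m/s

r = 6371 + 247.2 = 6618.2 km = 6.6182×10⁶ m.
For a circular orbit v = √(μ/r) = √(3.986×10¹⁴ / 6.618×10⁶) = √(6.023×10⁷) = 7761 m/s.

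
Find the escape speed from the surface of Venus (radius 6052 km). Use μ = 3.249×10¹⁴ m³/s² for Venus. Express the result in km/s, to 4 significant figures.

r = R = 6.052×10⁶ m.
Escape speed v_esc = √(2μ/r) = √(2 × 3.249×10¹⁴ / 6.052×10⁶) = √(1.074×10⁸) = 10360 m/s.
= 10.36 km/s.

v_esc ≈ 10.36 km/s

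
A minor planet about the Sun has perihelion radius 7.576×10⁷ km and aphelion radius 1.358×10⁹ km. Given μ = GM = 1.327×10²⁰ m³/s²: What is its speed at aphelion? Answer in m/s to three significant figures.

v ≈ 3210 m/s

Semi-major axis a = (r_p + r_a)/2 = 7.1688×10⁸ km = 7.169×10¹¹ m.
Vis-viva: v² = μ(2/r − 1/a) = 1.327×10²⁰ × (1.473×10⁻¹² − 1.395×10⁻¹²) = 1.033×10⁷ m²/s².
v = 3214 m/s.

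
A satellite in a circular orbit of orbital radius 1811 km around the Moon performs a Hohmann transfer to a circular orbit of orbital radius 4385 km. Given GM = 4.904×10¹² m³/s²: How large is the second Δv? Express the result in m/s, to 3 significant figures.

Δv ≈ 249 m/s

r₁ = 1811 km = 1.811×10⁶ m.
r₂ = 4385 km = 4.385×10⁶ m.
Transfer ellipse a_t = (r₁ + r₂)/2 = 3.098×10⁶ m.
At r₁: circular v_c1 = √(μ/r₁) = 1646 m/s; transfer-perilune v_p = √[μ(2/r₁ − 1/a_t)] = 1958 m/s.
At r₂: circular v_c2 = √(μ/r₂) = 1058 m/s; transfer-apolune v_a = √[μ(2/r₂ − 1/a_t)] = 808.6 m/s.
Δv₂ = v_c2 − v_a = 249.0 m/s.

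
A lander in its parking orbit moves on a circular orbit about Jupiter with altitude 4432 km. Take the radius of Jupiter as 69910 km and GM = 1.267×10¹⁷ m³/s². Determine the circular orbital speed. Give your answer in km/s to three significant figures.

r = 69910 + 4432 = 74342 km = 7.4342×10⁷ m.
For a circular orbit v = √(μ/r) = √(1.267×10¹⁷ / 7.434×10⁷) = √(1.704×10⁹) = 41280 m/s.
That is 41.28 km/s.

v ≈ 41.3 km/s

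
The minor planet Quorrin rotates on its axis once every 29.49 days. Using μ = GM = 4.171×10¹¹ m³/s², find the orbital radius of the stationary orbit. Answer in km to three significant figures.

T = 29.49 days = 2.548×10⁶ s.
A synchronous orbit has period T, so by Kepler's third law a = (μT²/4π²)^(1/3).
μT²/4π² = 4.171×10¹¹ × (2.548×10⁶)² / 39.48 = 6.859×10²² m³.
a = 4.093×10⁷ m = 40934 km.

r_sync ≈ 40900 km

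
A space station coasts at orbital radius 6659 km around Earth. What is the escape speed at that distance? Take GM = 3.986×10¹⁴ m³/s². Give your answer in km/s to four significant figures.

r = 6659 km = 6.659×10⁶ m.
Escape speed v_esc = √(2μ/r) = √(2 × 3.986×10¹⁴ / 6.659×10⁶) = √(1.197×10⁸) = 10940 m/s.
= 10.94 km/s.

v_esc ≈ 10.94 km/s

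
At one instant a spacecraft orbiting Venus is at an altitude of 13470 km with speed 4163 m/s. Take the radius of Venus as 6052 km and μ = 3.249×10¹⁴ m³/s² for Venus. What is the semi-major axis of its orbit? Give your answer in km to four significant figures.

r = 6052 + 13470 = 19522 km = 1.952×10⁷ m.
Specific orbital energy ε = v²/2 − μ/r = (4163)²/2 − 3.249×10¹⁴/1.952×10⁷ = -7.977×10⁶ J/kg.
Since ε = −μ/(2a), a = −μ/(2ε) = 2.036×10⁷ m = 20364 km.

a ≈ 20360 km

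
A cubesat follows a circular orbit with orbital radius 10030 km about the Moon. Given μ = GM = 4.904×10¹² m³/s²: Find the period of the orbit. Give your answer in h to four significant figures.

r = 10030 km = 1.003×10⁷ m.
Kepler's third law: T = 2π√(r³/μ) = 2π√((1.003×10⁷)³ / 4.904×10¹²).
r³/μ = 2.058×10⁸ s², so T = 2π × 1.434×10⁴ = 9.013×10⁴ s.
Converting: 9.013×10⁴ s ÷ 3600 = 25.04 h.

T ≈ 25.04 h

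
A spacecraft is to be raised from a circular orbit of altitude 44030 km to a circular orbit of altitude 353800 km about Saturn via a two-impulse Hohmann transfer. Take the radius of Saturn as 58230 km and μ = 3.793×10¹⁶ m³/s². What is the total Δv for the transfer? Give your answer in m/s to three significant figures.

r₁ = 58230 + 44030 = 102260 km = 1.0226×10⁸ m.
r₂ = 58230 + 353800 = 412030 km = 4.1203×10⁸ m.
Transfer ellipse a_t = (r₁ + r₂)/2 = 2.571×10⁸ m.
At r₁: circular v_c1 = √(μ/r₁) = 19260 m/s; transfer-perikrone v_p = √[μ(2/r₁ − 1/a_t)] = 24380 m/s.
Δv₁ = v_p − v_c1 = 5120 m/s.
At r₂: circular v_c2 = √(μ/r₂) = 9595 m/s; transfer-apokrone v_a = √[μ(2/r₂ − 1/a_t)] = 6050 m/s.
Δv₂ = v_c2 − v_a = 3544 m/s.
Total Δv = Δv₁ + Δv₂ = 8664 m/s.

Δv_total ≈ 8660 m/s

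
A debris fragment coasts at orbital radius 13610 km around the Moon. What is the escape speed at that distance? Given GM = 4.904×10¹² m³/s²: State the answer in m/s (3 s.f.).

r = 13610 km = 1.361×10⁷ m.
Escape speed v_esc = √(2μ/r) = √(2 × 4.904×10¹² / 1.361×10⁷) = √(7.206×10⁵) = 848.9 m/s.

v_esc ≈ 849 m/s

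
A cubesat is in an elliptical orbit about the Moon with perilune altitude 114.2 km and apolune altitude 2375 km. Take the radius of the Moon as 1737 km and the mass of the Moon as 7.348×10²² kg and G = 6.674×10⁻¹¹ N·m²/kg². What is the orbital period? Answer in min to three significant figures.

T ≈ 243 min

μ = GM = 6.674×10⁻¹¹ × 7.348×10²² = 4.904×10¹² m³/s².
r_p = 1737 + 114.2 = 1851.2 km = 1.8512×10⁶ m.
r_a = 1737 + 2375 = 4112.0 km = 4.1120×10⁶ m.
Semi-major axis a = (r_p + r_a)/2 = (1851.2 + 4112.0)/2 = 2981.6 km = 2.982×10⁶ m.
By Kepler's third law T = 2π√(a³/μ) = 2π × 2.325×10³ = 1.461×10⁴ s.
= 243.5 min.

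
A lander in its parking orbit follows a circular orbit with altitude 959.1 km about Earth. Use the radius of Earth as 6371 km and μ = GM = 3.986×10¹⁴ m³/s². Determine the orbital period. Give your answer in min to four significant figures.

r = 6371 + 959.1 = 7330.1 km = 7.3301×10⁶ m.
Kepler's third law: T = 2π√(r³/μ) = 2π√((7.330×10⁶)³ / 3.986×10¹⁴).
r³/μ = 9.881×10⁵ s², so T = 2π × 9.940×10² = 6.246×10³ s.
Converting: 6.246×10³ s ÷ 60.00 = 104.1 min.

T ≈ 104.1 min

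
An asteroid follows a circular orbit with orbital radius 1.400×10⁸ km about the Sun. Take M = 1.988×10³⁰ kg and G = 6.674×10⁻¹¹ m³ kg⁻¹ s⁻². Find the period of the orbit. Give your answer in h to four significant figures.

μ = GM = 6.674×10⁻¹¹ × 1.988×10³⁰ = 1.327×10²⁰ m³/s².
r = 1.400×10⁸ km = 1.400×10¹¹ m.
Kepler's third law: T = 2π√(r³/μ) = 2π√((1.400×10¹¹)³ / 1.327×10²⁰).
r³/μ = 2.068×10¹³ s², so T = 2π × 4.548×10⁶ = 2.857×10⁷ s.
Converting: 2.857×10⁷ s ÷ 3600 = 7937 h.

T ≈ 7937 h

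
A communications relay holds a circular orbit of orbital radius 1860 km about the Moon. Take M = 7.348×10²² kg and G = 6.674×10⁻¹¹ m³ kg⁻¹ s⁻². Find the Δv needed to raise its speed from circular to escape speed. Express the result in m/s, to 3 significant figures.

Δv ≈ 673 m/s

μ = GM = 6.674×10⁻¹¹ × 7.348×10²² = 4.904×10¹² m³/s².
r = 1860 km = 1.860×10⁶ m.
Circular speed v_c = √(μ/r) = 1624 m/s.
Escape speed v_esc = √(2μ/r) = √2 × v_c = 2296 m/s.
Δv = v_esc − v_c = 672.6 m/s.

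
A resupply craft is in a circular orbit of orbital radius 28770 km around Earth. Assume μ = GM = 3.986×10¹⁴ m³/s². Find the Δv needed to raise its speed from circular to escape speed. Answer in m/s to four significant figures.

Δv ≈ 1542 m/s

r = 28770 km = 2.877×10⁷ m.
Circular speed v_c = √(μ/r) = 3722 m/s.
Escape speed v_esc = √(2μ/r) = √2 × v_c = 5264 m/s.
Δv = v_esc − v_c = 1542 m/s.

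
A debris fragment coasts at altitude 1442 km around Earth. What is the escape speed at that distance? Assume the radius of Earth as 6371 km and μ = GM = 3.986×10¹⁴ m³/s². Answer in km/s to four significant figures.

v_esc ≈ 10.10 km/s

r = 6371 + 1442 = 7813.0 km = 7.8130×10⁶ m.
Escape speed v_esc = √(2μ/r) = √(2 × 3.986×10¹⁴ / 7.813×10⁶) = √(1.020×10⁸) = 10100 m/s.
= 10.10 km/s.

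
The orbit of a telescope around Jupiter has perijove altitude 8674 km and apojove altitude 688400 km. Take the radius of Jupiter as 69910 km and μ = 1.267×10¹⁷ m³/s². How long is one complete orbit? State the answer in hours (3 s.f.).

T ≈ 42.0 hours

r_p = 69910 + 8674 = 78584 km = 7.8584×10⁷ m.
r_a = 69910 + 688400 = 758310 km = 7.5831×10⁸ m.
Semi-major axis a = (r_p + r_a)/2 = (78584 + 7.5831×10⁵)/2 = 4.1845×10⁵ km = 4.184×10⁸ m.
By Kepler's third law T = 2π√(a³/μ) = 2π × 2.405×10⁴ = 1.511×10⁵ s.
= 41.97 hours.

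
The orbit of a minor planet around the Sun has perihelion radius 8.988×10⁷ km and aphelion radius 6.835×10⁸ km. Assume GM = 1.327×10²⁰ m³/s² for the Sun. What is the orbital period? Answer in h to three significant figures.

T ≈ 36400 h

Semi-major axis a = (r_p + r_a)/2 = (8.9880×10⁷ + 6.8350×10⁸)/2 = 3.8669×10⁸ km = 3.867×10¹¹ m.
By Kepler's third law T = 2π√(a³/μ) = 2π × 2.087×10⁷ = 1.312×10⁸ s.
= 36430 h.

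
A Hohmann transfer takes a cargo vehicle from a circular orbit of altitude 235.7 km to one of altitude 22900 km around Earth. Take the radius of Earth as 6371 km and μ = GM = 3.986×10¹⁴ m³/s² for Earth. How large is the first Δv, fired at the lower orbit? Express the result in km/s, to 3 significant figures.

Δv ≈ 2.15 km/s

r₁ = 6371 + 235.7 = 6606.7 km = 6.6067×10⁶ m.
r₂ = 6371 + 22900 = 29271 km = 2.9271×10⁷ m.
Transfer ellipse a_t = (r₁ + r₂)/2 = 1.794×10⁷ m.
At r₁: circular v_c1 = √(μ/r₁) = 7767 m/s; transfer-perigee v_p = √[μ(2/r₁ − 1/a_t)] = 9922 m/s.
Δv₁ = v_p − v_c1 = 2155 m/s.
= 2.155 km/s.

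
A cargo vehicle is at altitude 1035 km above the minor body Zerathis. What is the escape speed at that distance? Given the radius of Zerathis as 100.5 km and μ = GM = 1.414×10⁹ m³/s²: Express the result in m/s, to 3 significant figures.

v_esc ≈ 49.9 m/s

r = 100.5 + 1035 = 1135.5 km = 1.1355×10⁶ m.
Escape speed v_esc = √(2μ/r) = √(2 × 1.414×10⁹ / 1.136×10⁶) = √(2.491×10³) = 49.91 m/s.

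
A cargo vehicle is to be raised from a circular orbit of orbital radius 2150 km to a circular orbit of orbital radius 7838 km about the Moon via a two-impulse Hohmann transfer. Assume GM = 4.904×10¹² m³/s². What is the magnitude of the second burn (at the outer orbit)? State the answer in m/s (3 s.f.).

Δv ≈ 272 m/s

r₁ = 2150 km = 2.150×10⁶ m.
r₂ = 7838 km = 7.838×10⁶ m.
Transfer ellipse a_t = (r₁ + r₂)/2 = 4.994×10⁶ m.
At r₁: circular v_c1 = √(μ/r₁) = 1510 m/s; transfer-perilune v_p = √[μ(2/r₁ − 1/a_t)] = 1892 m/s.
At r₂: circular v_c2 = √(μ/r₂) = 791.0 m/s; transfer-apolune v_a = √[μ(2/r₂ − 1/a_t)] = 519.0 m/s.
Δv₂ = v_c2 − v_a = 272.0 m/s.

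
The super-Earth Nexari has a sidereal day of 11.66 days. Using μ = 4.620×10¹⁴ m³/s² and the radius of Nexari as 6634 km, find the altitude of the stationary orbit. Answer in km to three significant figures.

h_sync ≈ 2.22×10⁵ km

T = 11.66 days = 1.007×10⁶ s.
A synchronous orbit has period T, so by Kepler's third law a = (μT²/4π²)^(1/3).
μT²/4π² = 4.620×10¹⁴ × (1.007×10⁶)² / 39.48 = 1.188×10²⁵ m³.
a = 2.282×10⁸ m = 2.2816×10⁵ km.
Altitude h = a − R = 2.2816×10⁵ − 6634 = 2.2152×10⁵ km.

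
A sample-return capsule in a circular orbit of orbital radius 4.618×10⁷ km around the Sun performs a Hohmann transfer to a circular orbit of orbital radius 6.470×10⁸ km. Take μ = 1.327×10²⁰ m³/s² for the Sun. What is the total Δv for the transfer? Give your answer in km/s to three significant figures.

r₁ = 4.618×10⁷ km = 4.618×10¹⁰ m.
r₂ = 6.470×10⁸ km = 6.470×10¹¹ m.
Transfer ellipse a_t = (r₁ + r₂)/2 = 3.466×10¹¹ m.
At r₁: circular v_c1 = √(μ/r₁) = 53610 m/s; transfer-perihelion v_p = √[μ(2/r₁ − 1/a_t)] = 73240 m/s.
Δv₁ = v_p − v_c1 = 19640 m/s.
At r₂: circular v_c2 = √(μ/r₂) = 14320 m/s; transfer-aphelion v_a = √[μ(2/r₂ − 1/a_t)] = 5228 m/s.
Δv₂ = v_c2 − v_a = 9094 m/s.
Total Δv = Δv₁ + Δv₂ = 28730 m/s = 28.73 km/s.

Δv_total ≈ 28.7 km/s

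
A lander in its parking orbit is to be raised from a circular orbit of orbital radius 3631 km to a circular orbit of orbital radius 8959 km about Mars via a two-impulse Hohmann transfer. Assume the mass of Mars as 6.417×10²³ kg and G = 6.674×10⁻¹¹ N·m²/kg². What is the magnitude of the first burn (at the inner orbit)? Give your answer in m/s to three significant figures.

Δv ≈ 663 m/s

μ = GM = 6.674×10⁻¹¹ × 6.417×10²³ = 4.283×10¹³ m³/s².
r₁ = 3631 km = 3.631×10⁶ m.
r₂ = 8959 km = 8.959×10⁶ m.
Transfer ellipse a_t = (r₁ + r₂)/2 = 6.295×10⁶ m.
At r₁: circular v_c1 = √(μ/r₁) = 3434 m/s; transfer-periapsis v_p = √[μ(2/r₁ − 1/a_t)] = 4097 m/s.
Δv₁ = v_p − v_c1 = 662.8 m/s.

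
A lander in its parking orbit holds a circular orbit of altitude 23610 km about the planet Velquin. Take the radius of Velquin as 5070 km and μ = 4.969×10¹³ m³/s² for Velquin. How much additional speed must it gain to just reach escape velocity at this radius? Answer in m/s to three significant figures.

r = 5070 + 23610 = 28680 km = 2.8680×10⁷ m.
Circular speed v_c = √(μ/r) = 1316 m/s.
Escape speed v_esc = √(2μ/r) = √2 × v_c = 1861 m/s.
Δv = v_esc − v_c = 545.2 m/s.

Δv ≈ 545 m/s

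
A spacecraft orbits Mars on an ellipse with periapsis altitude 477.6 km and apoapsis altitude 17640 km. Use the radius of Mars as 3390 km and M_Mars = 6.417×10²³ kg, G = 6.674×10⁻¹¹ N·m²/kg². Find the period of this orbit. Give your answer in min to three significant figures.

T ≈ 703 min

μ = GM = 6.674×10⁻¹¹ × 6.417×10²³ = 4.283×10¹³ m³/s².
r_p = 3390 + 477.6 = 3867.6 km = 3.8676×10⁶ m.
r_a = 3390 + 17640 = 21030 km = 2.1030×10⁷ m.
Semi-major axis a = (r_p + r_a)/2 = (3867.6 + 21030)/2 = 12449 km = 1.245×10⁷ m.
By Kepler's third law T = 2π√(a³/μ) = 2π × 6.712×10³ = 4.217×10⁴ s.
= 702.8 min.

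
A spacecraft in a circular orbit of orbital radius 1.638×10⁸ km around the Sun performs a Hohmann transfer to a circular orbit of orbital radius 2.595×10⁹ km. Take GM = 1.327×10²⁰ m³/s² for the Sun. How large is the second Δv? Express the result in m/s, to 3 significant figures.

r₁ = 1.638×10⁸ km = 1.638×10¹¹ m.
r₂ = 2.595×10⁹ km = 2.595×10¹² m.
Transfer ellipse a_t = (r₁ + r₂)/2 = 1.379×10¹² m.
At r₁: circular v_c1 = √(μ/r₁) = 28460 m/s; transfer-perihelion v_p = √[μ(2/r₁ − 1/a_t)] = 39040 m/s.
At r₂: circular v_c2 = √(μ/r₂) = 7151 m/s; transfer-aphelion v_a = √[μ(2/r₂ − 1/a_t)] = 2464 m/s.
Δv₂ = v_c2 − v_a = 4687 m/s.

Δv ≈ 4690 m/s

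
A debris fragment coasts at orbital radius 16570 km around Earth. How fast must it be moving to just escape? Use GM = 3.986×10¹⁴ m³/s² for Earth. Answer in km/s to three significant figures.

v_esc ≈ 6.94 km/s

r = 16570 km = 1.657×10⁷ m.
Escape speed v_esc = √(2μ/r) = √(2 × 3.986×10¹⁴ / 1.657×10⁷) = √(4.811×10⁷) = 6936 m/s.
= 6.936 km/s.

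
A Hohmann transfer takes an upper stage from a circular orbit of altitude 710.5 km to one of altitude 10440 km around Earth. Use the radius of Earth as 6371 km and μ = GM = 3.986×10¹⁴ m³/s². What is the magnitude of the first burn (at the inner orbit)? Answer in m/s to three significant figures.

r₁ = 6371 + 710.5 = 7081.5 km = 7.0815×10⁶ m.
r₂ = 6371 + 10440 = 16811 km = 1.6811×10⁷ m.
Transfer ellipse a_t = (r₁ + r₂)/2 = 1.195×10⁷ m.
At r₁: circular v_c1 = √(μ/r₁) = 7503 m/s; transfer-perigee v_p = √[μ(2/r₁ − 1/a_t)] = 8900 m/s.
Δv₁ = v_p − v_c1 = 1397 m/s.

Δv ≈ 1400 m/s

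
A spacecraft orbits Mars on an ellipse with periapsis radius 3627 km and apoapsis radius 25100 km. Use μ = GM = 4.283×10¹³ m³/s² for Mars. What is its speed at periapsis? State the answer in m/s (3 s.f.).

v ≈ 4540 m/s

Semi-major axis a = (r_p + r_a)/2 = 14364 km = 1.436×10⁷ m.
Vis-viva: v² = μ(2/r − 1/a) = 4.283×10¹³ × (5.514×10⁻⁷ − 6.962×10⁻⁸) = 2.064×10⁷ m²/s².
v = 4543 m/s.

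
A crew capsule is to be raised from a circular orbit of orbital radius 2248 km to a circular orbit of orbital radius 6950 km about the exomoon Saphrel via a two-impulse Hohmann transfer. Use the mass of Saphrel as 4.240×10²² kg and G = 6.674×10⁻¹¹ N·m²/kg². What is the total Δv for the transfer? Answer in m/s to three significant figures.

μ = GM = 6.674×10⁻¹¹ × 4.240×10²² = 2.830×10¹² m³/s².
r₁ = 2248 km = 2.248×10⁶ m.
r₂ = 6950 km = 6.950×10⁶ m.
Transfer ellipse a_t = (r₁ + r₂)/2 = 4.599×10⁶ m.
At r₁: circular v_c1 = √(μ/r₁) = 1122 m/s; transfer-periapsis v_p = √[μ(2/r₁ − 1/a_t)] = 1379 m/s.
Δv₁ = v_p − v_c1 = 257.3 m/s.
At r₂: circular v_c2 = √(μ/r₂) = 638.1 m/s; transfer-apoapsis v_a = √[μ(2/r₂ − 1/a_t)] = 446.1 m/s.
Δv₂ = v_c2 − v_a = 192.0 m/s.
Total Δv = Δv₁ + Δv₂ = 449.2 m/s.

Δv_total ≈ 449 m/s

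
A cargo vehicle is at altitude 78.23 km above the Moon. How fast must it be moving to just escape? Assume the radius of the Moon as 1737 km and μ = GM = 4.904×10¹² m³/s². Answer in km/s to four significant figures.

r = 1737 + 78.23 = 1815.2 km = 1.8152×10⁶ m.
Escape speed v_esc = √(2μ/r) = √(2 × 4.904×10¹² / 1.815×10⁶) = √(5.403×10⁶) = 2324 m/s.
= 2.324 km/s.

v_esc ≈ 2.324 km/s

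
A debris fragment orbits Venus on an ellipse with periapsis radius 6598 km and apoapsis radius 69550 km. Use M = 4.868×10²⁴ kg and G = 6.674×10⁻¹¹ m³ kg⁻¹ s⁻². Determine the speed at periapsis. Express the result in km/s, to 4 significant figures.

μ = GM = 6.674×10⁻¹¹ × 4.868×10²⁴ = 3.249×10¹⁴ m³/s².
Semi-major axis a = (r_p + r_a)/2 = 38074 km = 3.807×10⁷ m.
Vis-viva: v² = μ(2/r − 1/a) = 3.249×10¹⁴ × (3.031×10⁻⁷ − 2.626×10⁻⁸) = 8.995×10⁷ m²/s².
v = 9484 m/s = 9.484 km/s.

v ≈ 9.484 km/s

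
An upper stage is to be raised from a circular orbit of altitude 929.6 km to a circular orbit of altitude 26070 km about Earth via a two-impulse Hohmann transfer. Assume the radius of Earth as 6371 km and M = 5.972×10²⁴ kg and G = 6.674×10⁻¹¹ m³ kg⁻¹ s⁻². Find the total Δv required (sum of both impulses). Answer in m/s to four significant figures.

Δv_total ≈ 3433 m/s

μ = GM = 6.674×10⁻¹¹ × 5.972×10²⁴ = 3.986×10¹⁴ m³/s².
r₁ = 6371 + 929.6 = 7300.6 km = 7.3006×10⁶ m.
r₂ = 6371 + 26070 = 32441 km = 3.2441×10⁷ m.
Transfer ellipse a_t = (r₁ + r₂)/2 = 1.987×10⁷ m.
At r₁: circular v_c1 = √(μ/r₁) = 7389 m/s; transfer-perigee v_p = √[μ(2/r₁ − 1/a_t)] = 9441 m/s.
Δv₁ = v_p − v_c1 = 2052 m/s.
At r₂: circular v_c2 = √(μ/r₂) = 3505 m/s; transfer-apogee v_a = √[μ(2/r₂ − 1/a_t)] = 2125 m/s.
Δv₂ = v_c2 − v_a = 1381 m/s.
Total Δv = Δv₁ + Δv₂ = 3433 m/s.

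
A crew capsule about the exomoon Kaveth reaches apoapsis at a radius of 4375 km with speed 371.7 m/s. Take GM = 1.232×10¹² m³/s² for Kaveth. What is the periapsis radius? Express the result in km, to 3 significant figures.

r_a = 4.375×10⁶ m.
Specific energy ε = v²/2 − μ/r = -2.125×10⁵ J/kg, so a = −μ/(2ε) = 2.899×10⁶ m.
The apsides satisfy r_p + r_a = 2a, so the periapsis radius is 2a − r_a = 1.422×10⁶ m = 1422.1 km.

periapsis radius ≈ 1420 km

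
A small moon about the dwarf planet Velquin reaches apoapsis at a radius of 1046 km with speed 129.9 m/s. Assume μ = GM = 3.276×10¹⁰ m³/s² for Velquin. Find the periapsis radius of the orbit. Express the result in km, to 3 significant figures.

periapsis radius ≈ 386 km

r_a = 1.046×10⁶ m.
Specific energy ε = v²/2 − μ/r = -2.288×10⁴ J/kg, so a = −μ/(2ε) = 7.158×10⁵ m.
The apsides satisfy r_p + r_a = 2a, so the periapsis radius is 2a − r_a = 3.857×10⁵ m = 385.67 km.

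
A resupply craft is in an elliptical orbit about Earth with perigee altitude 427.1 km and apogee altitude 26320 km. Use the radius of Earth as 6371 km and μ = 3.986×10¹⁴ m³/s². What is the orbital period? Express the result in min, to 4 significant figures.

T ≈ 460.2 min

r_p = 6371 + 427.1 = 6798.1 km = 6.7981×10⁶ m.
r_a = 6371 + 26320 = 32691 km = 3.2691×10⁷ m.
Semi-major axis a = (r_p + r_a)/2 = (6798.1 + 32691)/2 = 19745 km = 1.974×10⁷ m.
By Kepler's third law T = 2π√(a³/μ) = 2π × 4.394×10³ = 2.761×10⁴ s.
= 460.2 min.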